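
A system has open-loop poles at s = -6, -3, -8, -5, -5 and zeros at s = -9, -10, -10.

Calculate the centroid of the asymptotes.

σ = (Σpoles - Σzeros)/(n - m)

σ = (Σpoles - Σzeros)/(n - m) = (-27 - (-29))/(5 - 3) = 2/2 = 1.0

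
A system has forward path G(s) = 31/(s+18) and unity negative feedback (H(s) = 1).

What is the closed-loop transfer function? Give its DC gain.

T(s) = G/(1+GH) = [31/(s+18)] / [1 + 31/(s+18)] = 31/(s+18+31) = 31/(s+49). DC gain = 31/49 = 0.6327.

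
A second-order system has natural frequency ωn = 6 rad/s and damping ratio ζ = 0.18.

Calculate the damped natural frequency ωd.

ωd = ωn√(1 - ζ²) = 6√(1 - 0.18²) = 5.9 rad/s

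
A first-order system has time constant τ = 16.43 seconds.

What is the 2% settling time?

For first-order system, 2% settling time ≈ 4τ = 4 × 16.43 = 65.72 s.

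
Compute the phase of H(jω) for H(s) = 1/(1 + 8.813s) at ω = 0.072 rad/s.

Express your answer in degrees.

Phase = -arctan(ωτ) = -arctan(0.072 × 8.813) = -32.4°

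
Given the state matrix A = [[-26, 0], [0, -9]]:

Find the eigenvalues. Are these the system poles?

For diagonal matrix, eigenvalues are diagonal entries: λ₁ = -26, λ₂ = -9. Eigenvalues of A = system poles.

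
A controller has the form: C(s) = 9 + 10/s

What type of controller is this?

This is a Proportional-Integral (PI) controller.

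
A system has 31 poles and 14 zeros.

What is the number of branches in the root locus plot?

Root locus has n branches where n = number of poles = 31.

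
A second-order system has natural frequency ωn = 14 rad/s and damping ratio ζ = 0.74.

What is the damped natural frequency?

ωd = ωn√(1 - ζ²) = 14√(1 - 0.74²) = 9.42 rad/s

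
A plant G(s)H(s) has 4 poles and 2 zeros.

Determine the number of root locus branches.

Root locus has n branches where n = number of poles = 4.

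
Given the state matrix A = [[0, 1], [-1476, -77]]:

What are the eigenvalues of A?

det(A - λI) = λ² - (-77)λ + 1476 = (λ - (-36))(λ - (-41)). Eigenvalues: -36, -41.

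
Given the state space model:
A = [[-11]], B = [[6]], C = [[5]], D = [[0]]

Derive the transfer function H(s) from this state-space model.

(sI - A)⁻¹ = 1/(s + 11). H(s) = 5 × 6/(s + 11) + 0 = 30/(s + 11).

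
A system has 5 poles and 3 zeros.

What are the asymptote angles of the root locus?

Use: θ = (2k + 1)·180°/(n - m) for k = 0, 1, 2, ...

n - m = 5 - 3 = 2. Angles: θk = (2k + 1)·180°/2 = 90°, 270°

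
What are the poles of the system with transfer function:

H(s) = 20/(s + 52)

Pole is where denominator = 0: s + 52 = 0, so s = -52.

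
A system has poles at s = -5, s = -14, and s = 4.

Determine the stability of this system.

Pole(s) at s = 4 are not in the left half-plane. System is unstable.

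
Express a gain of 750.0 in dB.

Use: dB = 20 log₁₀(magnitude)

dB = 20 log₁₀(750.0) = 57.5 dB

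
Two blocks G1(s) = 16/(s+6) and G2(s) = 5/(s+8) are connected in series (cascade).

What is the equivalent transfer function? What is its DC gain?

Series: multiply transfer functions. G_eq = 16/(s+6) × 5/(s+8) = 80/((s+6)(s+8)). DC gain = 80/(6×8) = 1.6667.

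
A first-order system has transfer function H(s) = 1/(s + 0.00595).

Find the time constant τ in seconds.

For H(s) = 1/(s + 1/τ), the pole is at -1/τ = -0.00595, so τ = 1/0.00595 = 168.1 s.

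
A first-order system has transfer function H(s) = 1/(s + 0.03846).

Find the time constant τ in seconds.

For H(s) = 1/(s + 1/τ), the pole is at -1/τ = -0.03846, so τ = 1/0.03846 = 26 s.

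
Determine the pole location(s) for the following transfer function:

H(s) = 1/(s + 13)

Pole is where denominator = 0: s + 13 = 0, so s = -13.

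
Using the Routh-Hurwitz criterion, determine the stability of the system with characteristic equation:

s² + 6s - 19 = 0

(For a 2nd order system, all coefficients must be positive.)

Coefficients: 1, 6, -19. c=-19 not positive, so system is unstable.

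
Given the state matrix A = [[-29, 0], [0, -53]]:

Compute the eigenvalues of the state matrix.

For diagonal matrix, eigenvalues are diagonal entries: λ₁ = -29, λ₂ = -53.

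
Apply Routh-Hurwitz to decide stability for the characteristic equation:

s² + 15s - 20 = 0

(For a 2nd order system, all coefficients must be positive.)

Coefficients: 1, 15, -20. c=-20 not positive, so system is unstable.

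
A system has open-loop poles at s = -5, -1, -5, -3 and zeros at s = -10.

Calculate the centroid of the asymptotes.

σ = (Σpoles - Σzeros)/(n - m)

σ = (Σpoles - Σzeros)/(n - m) = (-14 - (-10))/(4 - 1) = -4/3 = -1.33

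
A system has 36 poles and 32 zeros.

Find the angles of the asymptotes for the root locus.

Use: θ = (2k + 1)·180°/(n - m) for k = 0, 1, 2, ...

n - m = 36 - 32 = 4. Angles: θk = (2k + 1)·180°/4 = 45°, 135°, 225°, 315°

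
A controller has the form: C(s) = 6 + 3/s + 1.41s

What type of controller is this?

This is a Proportional-Integral-Derivative (PID) controller.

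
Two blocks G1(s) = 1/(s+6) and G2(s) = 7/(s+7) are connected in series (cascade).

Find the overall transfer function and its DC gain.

Series: multiply transfer functions. G_eq = 1/(s+6) × 7/(s+7) = 7/((s+6)(s+7)). DC gain = 7/(6×7) = 0.1667.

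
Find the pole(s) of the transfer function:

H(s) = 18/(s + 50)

Pole is where denominator = 0: s + 50 = 0, so s = -50.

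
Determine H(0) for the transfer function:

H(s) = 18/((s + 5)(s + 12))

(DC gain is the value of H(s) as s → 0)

DC gain = H(0) = 18/(5 × 12) = 18/60 = 0.3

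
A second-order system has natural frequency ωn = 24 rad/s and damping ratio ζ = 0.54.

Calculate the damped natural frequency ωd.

ωd = ωn√(1 - ζ²) = 24√(1 - 0.54²) = 20.2 rad/s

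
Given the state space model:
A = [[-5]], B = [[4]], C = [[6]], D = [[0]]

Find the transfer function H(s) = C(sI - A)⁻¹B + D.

(sI - A)⁻¹ = 1/(s + 5). H(s) = 6 × 4/(s + 5) + 0 = 24/(s + 5).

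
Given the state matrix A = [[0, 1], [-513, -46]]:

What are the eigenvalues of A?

det(A - λI) = λ² - (-46)λ + 513 = (λ - (-19))(λ - (-27)). Eigenvalues: -19, -27.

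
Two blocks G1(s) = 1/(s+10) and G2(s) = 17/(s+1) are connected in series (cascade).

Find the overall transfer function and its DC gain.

Series: multiply transfer functions. G_eq = 1/(s+10) × 17/(s+1) = 17/((s+10)(s+1)). DC gain = 17/(10×1) = 1.7.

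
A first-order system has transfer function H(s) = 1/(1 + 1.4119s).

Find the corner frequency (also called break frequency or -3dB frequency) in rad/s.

Corner frequency = 1/τ = 1/1.4119 = 0.708 rad/s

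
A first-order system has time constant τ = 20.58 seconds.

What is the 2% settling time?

For first-order system, 2% settling time ≈ 4τ = 4 × 20.58 = 82.32 s.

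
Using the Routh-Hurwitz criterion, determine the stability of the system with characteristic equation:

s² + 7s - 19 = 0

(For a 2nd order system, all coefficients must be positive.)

Coefficients: 1, 7, -19. c=-19 not positive, so system is unstable.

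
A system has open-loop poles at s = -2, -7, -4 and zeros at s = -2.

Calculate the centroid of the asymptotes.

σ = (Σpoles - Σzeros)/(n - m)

σ = (Σpoles - Σzeros)/(n - m) = (-13 - (-2))/(3 - 1) = -11/2 = -5.5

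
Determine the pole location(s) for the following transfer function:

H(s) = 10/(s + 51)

Pole is where denominator = 0: s + 51 = 0, so s = -51.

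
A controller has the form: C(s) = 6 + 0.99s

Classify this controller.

This is a Proportional-Derivative (PD) controller.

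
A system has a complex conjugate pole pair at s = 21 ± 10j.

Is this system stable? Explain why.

Real part of poles is 21 (> 0, right half-plane). Unstable.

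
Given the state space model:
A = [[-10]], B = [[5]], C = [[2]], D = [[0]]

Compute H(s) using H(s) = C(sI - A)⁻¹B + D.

(sI - A)⁻¹ = 1/(s + 10). H(s) = 2 × 5/(s + 10) + 0 = 10/(s + 10).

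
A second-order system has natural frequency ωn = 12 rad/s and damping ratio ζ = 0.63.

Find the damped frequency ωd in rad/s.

ωd = ωn√(1 - ζ²) = 12√(1 - 0.63²) = 9.32 rad/s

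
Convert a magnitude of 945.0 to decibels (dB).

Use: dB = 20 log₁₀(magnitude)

dB = 20 log₁₀(945.0) = 59.5 dB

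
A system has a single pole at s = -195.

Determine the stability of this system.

Pole at s = -195 is in the left half-plane. Stable.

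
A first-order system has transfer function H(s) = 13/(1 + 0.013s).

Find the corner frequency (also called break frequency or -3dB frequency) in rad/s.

Corner frequency = 1/τ = 1/0.013 = 76.923 rad/s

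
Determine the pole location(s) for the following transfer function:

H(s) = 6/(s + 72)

Pole is where denominator = 0: s + 72 = 0, so s = -72.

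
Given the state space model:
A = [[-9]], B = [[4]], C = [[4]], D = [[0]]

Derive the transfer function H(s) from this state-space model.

(sI - A)⁻¹ = 1/(s + 9). H(s) = 4 × 4/(s + 9) + 0 = 16/(s + 9).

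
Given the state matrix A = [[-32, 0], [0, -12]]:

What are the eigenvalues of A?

For diagonal matrix, eigenvalues are diagonal entries: λ₁ = -32, λ₂ = -12.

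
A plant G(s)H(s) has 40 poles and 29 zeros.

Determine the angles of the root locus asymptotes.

n - m = 40 - 29 = 11. Angles: θk = (2k + 1)·180°/11 = 16.36°, 49.09°, 81.82°, 114.55°, 147.27°, 180°, 212.73°, 245.45°, 278.18°, 310.91°, 343.64°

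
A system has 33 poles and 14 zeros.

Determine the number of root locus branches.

Root locus has n branches where n = number of poles = 33.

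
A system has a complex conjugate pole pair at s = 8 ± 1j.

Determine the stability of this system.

Real part of poles is 8 (> 0, right half-plane). Unstable.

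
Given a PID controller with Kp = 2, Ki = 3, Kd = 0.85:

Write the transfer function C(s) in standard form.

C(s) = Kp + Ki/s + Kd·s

Substituting values: C(s) = 2 + 3/s + 0.85s = (0.85s² + 2s + 3)/s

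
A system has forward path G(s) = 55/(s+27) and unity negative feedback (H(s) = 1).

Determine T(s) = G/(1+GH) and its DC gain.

T(s) = G/(1+GH) = [55/(s+27)] / [1 + 55/(s+27)] = 55/(s+27+55) = 55/(s+82). DC gain = 55/82 = 0.6707.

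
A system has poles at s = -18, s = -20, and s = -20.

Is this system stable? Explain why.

All poles are in the left half-plane. System is stable.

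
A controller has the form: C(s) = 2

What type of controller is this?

This is a Proportional (P) controller.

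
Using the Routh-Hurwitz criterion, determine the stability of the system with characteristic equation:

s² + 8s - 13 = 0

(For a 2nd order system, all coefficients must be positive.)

Coefficients: 1, 8, -13. c=-13 not positive, so system is unstable.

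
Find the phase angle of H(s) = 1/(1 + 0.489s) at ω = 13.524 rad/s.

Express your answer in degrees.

Phase = -arctan(ωτ) = -arctan(13.524 × 0.489) = -81.4°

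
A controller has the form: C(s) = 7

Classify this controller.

This is a Proportional (P) controller.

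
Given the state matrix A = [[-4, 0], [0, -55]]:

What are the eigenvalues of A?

For diagonal matrix, eigenvalues are diagonal entries: λ₁ = -4, λ₂ = -55.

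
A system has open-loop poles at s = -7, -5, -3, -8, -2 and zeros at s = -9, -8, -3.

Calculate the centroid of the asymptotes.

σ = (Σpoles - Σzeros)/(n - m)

σ = (Σpoles - Σzeros)/(n - m) = (-25 - (-20))/(5 - 3) = -5/2 = -2.5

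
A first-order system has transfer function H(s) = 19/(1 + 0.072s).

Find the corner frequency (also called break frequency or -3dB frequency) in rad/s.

Corner frequency = 1/τ = 1/0.072 = 13.889 rad/s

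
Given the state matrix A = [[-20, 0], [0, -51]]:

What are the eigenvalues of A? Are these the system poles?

For diagonal matrix, eigenvalues are diagonal entries: λ₁ = -20, λ₂ = -51. Eigenvalues of A = system poles.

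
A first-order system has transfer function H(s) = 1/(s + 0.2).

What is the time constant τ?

For H(s) = 1/(s + 1/τ), the pole is at -1/τ = -0.2, so τ = 1/0.2 = 5 s.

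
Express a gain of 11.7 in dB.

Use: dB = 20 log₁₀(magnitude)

dB = 20 log₁₀(11.7) = 21.4 dB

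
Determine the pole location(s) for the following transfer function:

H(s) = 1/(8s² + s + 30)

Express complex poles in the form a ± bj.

Discriminant = 1² - 4×8×30 = 1 - 960 = -959 < 0, so the poles are a complex conjugate pair s = (-1 ± j√959)/(2×8). Real part = -1/(2×8) = -1/16 = -0.0625; imaginary part = ±√959/(2×8) ≈ 1.9355. Poles: s = -0.0625 ± 1.9355j.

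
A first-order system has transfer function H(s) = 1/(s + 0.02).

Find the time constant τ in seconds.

For H(s) = 1/(s + 1/τ), the pole is at -1/τ = -0.02, so τ = 1/0.02 = 50 s.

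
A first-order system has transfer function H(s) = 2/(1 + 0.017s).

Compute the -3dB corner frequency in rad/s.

Corner frequency = 1/τ = 1/0.017 = 58.824 rad/s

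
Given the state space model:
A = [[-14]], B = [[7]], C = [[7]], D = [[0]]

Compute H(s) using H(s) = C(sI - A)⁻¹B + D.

(sI - A)⁻¹ = 1/(s + 14). H(s) = 7 × 7/(s + 14) + 0 = 49/(s + 14).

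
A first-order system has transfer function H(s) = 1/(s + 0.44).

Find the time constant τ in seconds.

For H(s) = 1/(s + 1/τ), the pole is at -1/τ = -0.44, so τ = 1/0.44 = 2.2727 s.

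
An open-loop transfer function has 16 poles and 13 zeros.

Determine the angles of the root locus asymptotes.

n - m = 16 - 13 = 3. Angles: θk = (2k + 1)·180°/3 = 60°, 180°, 300°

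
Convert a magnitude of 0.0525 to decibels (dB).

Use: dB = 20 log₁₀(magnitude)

dB = 20 log₁₀(0.0525) = -25.6 dB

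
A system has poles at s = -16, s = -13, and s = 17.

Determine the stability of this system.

Pole(s) at s = 17 are not in the left half-plane. System is unstable.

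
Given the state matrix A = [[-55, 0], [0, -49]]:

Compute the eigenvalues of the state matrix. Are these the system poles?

For diagonal matrix, eigenvalues are diagonal entries: λ₁ = -55, λ₂ = -49. Eigenvalues of A = system poles.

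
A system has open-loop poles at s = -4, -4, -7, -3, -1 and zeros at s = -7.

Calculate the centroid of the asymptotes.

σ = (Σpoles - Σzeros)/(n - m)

σ = (Σpoles - Σzeros)/(n - m) = (-19 - (-7))/(5 - 1) = -12/4 = -3.0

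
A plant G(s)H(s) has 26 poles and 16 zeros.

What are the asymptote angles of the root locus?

n - m = 26 - 16 = 10. Angles: θk = (2k + 1)·180°/10 = 18°, 54°, 90°, 126°, 162°, 198°, 234°, 270°, 306°, 342°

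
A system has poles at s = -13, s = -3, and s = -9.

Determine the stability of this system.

All poles are in the left half-plane. System is stable.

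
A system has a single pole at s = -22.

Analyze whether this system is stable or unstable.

Pole at s = -22 is in the left half-plane. Stable.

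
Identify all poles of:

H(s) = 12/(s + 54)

Pole is where denominator = 0: s + 54 = 0, so s = -54.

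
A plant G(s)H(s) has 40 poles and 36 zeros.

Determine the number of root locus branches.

Root locus has n branches where n = number of poles = 40.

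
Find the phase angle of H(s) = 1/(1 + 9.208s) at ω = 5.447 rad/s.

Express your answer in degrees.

Phase = -arctan(ωτ) = -arctan(5.447 × 9.208) = -88.9°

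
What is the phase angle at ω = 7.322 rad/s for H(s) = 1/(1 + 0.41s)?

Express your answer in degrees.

Phase = -arctan(ωτ) = -arctan(7.322 × 0.41) = -71.6°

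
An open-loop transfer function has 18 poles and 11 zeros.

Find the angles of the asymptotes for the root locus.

n - m = 18 - 11 = 7. Angles: θk = (2k + 1)·180°/7 = 25.71°, 77.14°, 128.57°, 180°, 231.43°, 282.86°, 334.29°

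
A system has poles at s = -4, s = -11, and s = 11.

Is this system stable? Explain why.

Pole(s) at s = 11 are not in the left half-plane. System is unstable.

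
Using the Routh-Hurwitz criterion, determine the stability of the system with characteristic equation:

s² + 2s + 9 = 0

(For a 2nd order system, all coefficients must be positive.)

Coefficients: 1, 2, 9. All positive, so system is stable.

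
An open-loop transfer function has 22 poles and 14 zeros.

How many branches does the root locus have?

Root locus has n branches where n = number of poles = 22.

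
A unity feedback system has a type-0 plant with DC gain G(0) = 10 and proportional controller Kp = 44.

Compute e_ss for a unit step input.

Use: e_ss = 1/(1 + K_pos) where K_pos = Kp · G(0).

K_pos = Kp · G(0) = 44 × 10 = 440. e_ss = 1/(1 + 440) = 0.0023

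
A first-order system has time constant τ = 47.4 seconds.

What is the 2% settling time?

For first-order system, 2% settling time ≈ 4τ = 4 × 47.4 = 189.6 s.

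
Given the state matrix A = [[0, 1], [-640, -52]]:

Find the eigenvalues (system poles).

det(A - λI) = λ² - (-52)λ + 640 = (λ - (-32))(λ - (-20)). Eigenvalues: -32, -20.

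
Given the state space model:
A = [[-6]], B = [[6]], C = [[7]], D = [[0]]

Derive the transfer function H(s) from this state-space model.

(sI - A)⁻¹ = 1/(s + 6). H(s) = 7 × 6/(s + 6) + 0 = 42/(s + 6).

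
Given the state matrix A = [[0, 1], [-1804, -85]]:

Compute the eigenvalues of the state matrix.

det(A - λI) = λ² - (-85)λ + 1804 = (λ - (-41))(λ - (-44)). Eigenvalues: -41, -44.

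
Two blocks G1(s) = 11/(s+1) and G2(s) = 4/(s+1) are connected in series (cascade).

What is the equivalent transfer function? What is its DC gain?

Series: multiply transfer functions. G_eq = 11/(s+1) × 4/(s+1) = 44/((s+1)(s+1)). DC gain = 44/(1×1) = 44.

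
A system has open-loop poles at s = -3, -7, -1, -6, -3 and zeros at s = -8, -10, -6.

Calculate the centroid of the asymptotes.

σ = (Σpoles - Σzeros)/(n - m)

σ = (Σpoles - Σzeros)/(n - m) = (-20 - (-24))/(5 - 3) = 4/2 = 2.0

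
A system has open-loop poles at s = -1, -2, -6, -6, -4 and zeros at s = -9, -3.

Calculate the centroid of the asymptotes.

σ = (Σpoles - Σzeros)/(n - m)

σ = (Σpoles - Σzeros)/(n - m) = (-19 - (-12))/(5 - 2) = -7/3 = -2.33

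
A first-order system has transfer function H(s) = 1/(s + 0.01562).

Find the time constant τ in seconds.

For H(s) = 1/(s + 1/τ), the pole is at -1/τ = -0.01562, so τ = 1/0.01562 = 64.02 s.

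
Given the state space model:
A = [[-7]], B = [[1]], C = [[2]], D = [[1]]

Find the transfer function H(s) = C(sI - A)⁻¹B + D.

(sI - A)⁻¹ = 1/(s + 7). H(s) = 2×1/(s + 7) + 1 = (s + 9)/(s + 7).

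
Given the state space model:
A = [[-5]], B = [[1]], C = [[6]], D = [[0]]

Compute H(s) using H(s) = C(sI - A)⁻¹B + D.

(sI - A)⁻¹ = 1/(s + 5). H(s) = 6 × 1/(s + 5) + 0 = 6/(s + 5).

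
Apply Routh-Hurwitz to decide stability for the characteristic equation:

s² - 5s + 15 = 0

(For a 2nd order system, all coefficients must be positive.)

Coefficients: 1, -5, 15. b=-5 not positive, so system is unstable.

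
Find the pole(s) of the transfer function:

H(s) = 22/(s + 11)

Pole is where denominator = 0: s + 11 = 0, so s = -11.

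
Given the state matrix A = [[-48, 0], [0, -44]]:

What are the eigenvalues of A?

For diagonal matrix, eigenvalues are diagonal entries: λ₁ = -48, λ₂ = -44.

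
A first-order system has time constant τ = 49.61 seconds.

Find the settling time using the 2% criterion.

For first-order system, 2% settling time ≈ 4τ = 4 × 49.61 = 198.44 s.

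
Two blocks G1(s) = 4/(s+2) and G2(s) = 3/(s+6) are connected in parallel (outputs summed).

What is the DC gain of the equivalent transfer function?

Parallel: G_eq = G1 + G2. DC gain = G1(0) + G2(0) = 4/2 + 3/6 = 2 + 0.5 = 2.5.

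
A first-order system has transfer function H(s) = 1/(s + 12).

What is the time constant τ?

For H(s) = 1/(s + 1/τ), the pole is at -1/τ = -12, so τ = 1/12 = 0.0833 s.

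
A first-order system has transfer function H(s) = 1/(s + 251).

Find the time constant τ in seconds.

For H(s) = 1/(s + 1/τ), the pole is at -1/τ = -251, so τ = 1/251 = 0.0040 s.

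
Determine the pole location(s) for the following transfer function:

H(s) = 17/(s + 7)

Pole is where denominator = 0: s + 7 = 0, so s = -7.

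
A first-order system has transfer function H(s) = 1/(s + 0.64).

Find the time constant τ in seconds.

For H(s) = 1/(s + 1/τ), the pole is at -1/τ = -0.64, so τ = 1/0.64 = 1.5625 s.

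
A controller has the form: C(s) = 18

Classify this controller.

This is a Proportional (P) controller.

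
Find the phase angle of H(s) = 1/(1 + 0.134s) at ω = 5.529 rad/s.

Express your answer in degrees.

Phase = -arctan(ωτ) = -arctan(5.529 × 0.134) = -36.5°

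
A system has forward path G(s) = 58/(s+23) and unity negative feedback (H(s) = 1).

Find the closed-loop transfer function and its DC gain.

T(s) = G/(1+GH) = [58/(s+23)] / [1 + 58/(s+23)] = 58/(s+23+58) = 58/(s+81). DC gain = 58/81 = 0.7160.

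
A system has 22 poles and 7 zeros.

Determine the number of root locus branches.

Root locus has n branches where n = number of poles = 22.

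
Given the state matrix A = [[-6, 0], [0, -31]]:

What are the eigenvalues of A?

For diagonal matrix, eigenvalues are diagonal entries: λ₁ = -6, λ₂ = -31.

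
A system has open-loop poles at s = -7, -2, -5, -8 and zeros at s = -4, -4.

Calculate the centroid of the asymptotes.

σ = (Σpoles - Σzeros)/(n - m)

σ = (Σpoles - Σzeros)/(n - m) = (-22 - (-8))/(4 - 2) = -14/2 = -7.0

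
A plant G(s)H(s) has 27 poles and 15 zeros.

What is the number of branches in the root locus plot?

Root locus has n branches where n = number of poles = 27.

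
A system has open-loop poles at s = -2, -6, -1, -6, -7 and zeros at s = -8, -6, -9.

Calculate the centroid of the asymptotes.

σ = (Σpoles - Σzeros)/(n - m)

σ = (Σpoles - Σzeros)/(n - m) = (-22 - (-23))/(5 - 3) = 1/2 = 0.5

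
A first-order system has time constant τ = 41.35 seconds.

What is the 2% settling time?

For first-order system, 2% settling time ≈ 4τ = 4 × 41.35 = 165.4 s.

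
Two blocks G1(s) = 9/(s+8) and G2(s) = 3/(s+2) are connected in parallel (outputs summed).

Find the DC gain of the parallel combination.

Parallel: G_eq = G1 + G2. DC gain = G1(0) + G2(0) = 9/8 + 3/2 = 1.125 + 1.5 = 2.625.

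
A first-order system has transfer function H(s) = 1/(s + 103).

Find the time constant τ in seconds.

For H(s) = 1/(s + 1/τ), the pole is at -1/τ = -103, so τ = 1/103 = 0.0097 s.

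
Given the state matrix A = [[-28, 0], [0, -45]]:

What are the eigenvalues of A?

For diagonal matrix, eigenvalues are diagonal entries: λ₁ = -28, λ₂ = -45.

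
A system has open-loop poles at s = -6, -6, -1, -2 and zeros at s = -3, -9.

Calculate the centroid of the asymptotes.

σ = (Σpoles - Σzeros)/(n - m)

σ = (Σpoles - Σzeros)/(n - m) = (-15 - (-12))/(4 - 2) = -3/2 = -1.5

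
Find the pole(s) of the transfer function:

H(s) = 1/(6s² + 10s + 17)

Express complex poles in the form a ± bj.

Discriminant = 10² - 4×6×17 = 100 - 408 = -308 < 0, so the poles are a complex conjugate pair s = (-10 ± j√308)/(2×6). Real part = -10/(2×6) = -10/12 ≈ -0.8333; imaginary part = ±√308/(2×6) ≈ 1.4625. Poles: s = -0.8333 ± 1.4625j.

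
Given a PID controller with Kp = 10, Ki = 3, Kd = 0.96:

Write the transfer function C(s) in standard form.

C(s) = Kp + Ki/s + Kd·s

Substituting values: C(s) = 10 + 3/s + 0.96s = (0.96s² + 10s + 3)/s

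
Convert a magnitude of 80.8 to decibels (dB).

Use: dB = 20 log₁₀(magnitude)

dB = 20 log₁₀(80.8) = 38.1 dB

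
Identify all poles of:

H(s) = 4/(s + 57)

Pole is where denominator = 0: s + 57 = 0, so s = -57.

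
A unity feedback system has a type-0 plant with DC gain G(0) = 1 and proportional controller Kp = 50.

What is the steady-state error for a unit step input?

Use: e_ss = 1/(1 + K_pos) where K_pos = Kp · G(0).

K_pos = Kp · G(0) = 50 × 1 = 50. e_ss = 1/(1 + 50) = 0.0196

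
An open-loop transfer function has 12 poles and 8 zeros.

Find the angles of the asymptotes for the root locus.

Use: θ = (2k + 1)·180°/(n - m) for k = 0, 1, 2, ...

n - m = 12 - 8 = 4. Angles: θk = (2k + 1)·180°/4 = 45°, 135°, 225°, 315°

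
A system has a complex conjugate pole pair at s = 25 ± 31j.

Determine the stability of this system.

Real part of poles is 25 (> 0, right half-plane). Unstable.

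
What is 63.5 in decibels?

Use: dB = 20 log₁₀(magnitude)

dB = 20 log₁₀(63.5) = 36.1 dB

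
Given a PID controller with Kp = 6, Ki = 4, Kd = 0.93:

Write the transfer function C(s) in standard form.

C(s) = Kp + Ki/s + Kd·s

Substituting values: C(s) = 6 + 4/s + 0.93s = (0.93s² + 6s + 4)/s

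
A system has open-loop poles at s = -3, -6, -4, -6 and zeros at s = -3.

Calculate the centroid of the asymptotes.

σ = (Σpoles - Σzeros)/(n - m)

σ = (Σpoles - Σzeros)/(n - m) = (-19 - (-3))/(4 - 1) = -16/3 = -5.33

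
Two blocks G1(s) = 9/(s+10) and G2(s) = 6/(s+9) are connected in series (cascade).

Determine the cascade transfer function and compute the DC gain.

Series: multiply transfer functions. G_eq = 9/(s+10) × 6/(s+9) = 54/((s+10)(s+9)). DC gain = 54/(10×9) = 0.6.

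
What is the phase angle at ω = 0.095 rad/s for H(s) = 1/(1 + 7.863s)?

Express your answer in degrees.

Phase = -arctan(ωτ) = -arctan(0.095 × 7.863) = -36.8°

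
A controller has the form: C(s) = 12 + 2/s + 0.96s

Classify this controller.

This is a Proportional-Integral-Derivative (PID) controller.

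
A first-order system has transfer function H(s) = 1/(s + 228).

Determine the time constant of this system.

For H(s) = 1/(s + 1/τ), the pole is at -1/τ = -228, so τ = 1/228 = 0.0044 s.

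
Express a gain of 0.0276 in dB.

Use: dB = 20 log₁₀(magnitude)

dB = 20 log₁₀(0.0276) = -31.2 dB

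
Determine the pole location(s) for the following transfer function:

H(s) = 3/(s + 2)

Pole is where denominator = 0: s + 2 = 0, so s = -2.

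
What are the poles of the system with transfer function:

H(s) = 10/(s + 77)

Pole is where denominator = 0: s + 77 = 0, so s = -77.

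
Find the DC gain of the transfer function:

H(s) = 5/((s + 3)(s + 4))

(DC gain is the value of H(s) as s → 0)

DC gain = H(0) = 5/(3 × 4) = 5/12 = 0.4167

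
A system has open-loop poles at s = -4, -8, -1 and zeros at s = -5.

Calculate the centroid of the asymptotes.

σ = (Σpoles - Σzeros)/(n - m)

σ = (Σpoles - Σzeros)/(n - m) = (-13 - (-5))/(3 - 1) = -8/2 = -4.0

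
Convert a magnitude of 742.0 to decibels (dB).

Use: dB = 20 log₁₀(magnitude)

dB = 20 log₁₀(742.0) = 57.4 dB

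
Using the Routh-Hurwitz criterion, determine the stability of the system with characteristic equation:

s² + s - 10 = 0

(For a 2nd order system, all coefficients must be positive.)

Coefficients: 1, 1, -10. c=-10 not positive, so system is unstable.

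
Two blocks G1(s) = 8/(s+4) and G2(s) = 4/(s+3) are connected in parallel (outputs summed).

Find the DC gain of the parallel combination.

Parallel: G_eq = G1 + G2. DC gain = G1(0) + G2(0) = 8/4 + 4/3 = 2 + 1.3333 = 3.3333.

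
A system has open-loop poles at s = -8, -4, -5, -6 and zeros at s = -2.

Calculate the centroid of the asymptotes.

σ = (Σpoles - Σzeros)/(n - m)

σ = (Σpoles - Σzeros)/(n - m) = (-23 - (-2))/(4 - 1) = -21/3 = -7.0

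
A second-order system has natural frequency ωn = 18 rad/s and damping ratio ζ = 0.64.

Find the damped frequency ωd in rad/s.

ωd = ωn√(1 - ζ²) = 18√(1 - 0.64²) = 13.83 rad/s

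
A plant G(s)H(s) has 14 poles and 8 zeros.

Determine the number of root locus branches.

Root locus has n branches where n = number of poles = 14.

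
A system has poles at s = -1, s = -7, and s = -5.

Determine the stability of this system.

All poles are in the left half-plane. System is stable.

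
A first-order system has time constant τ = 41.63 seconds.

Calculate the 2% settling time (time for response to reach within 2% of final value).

For first-order system, 2% settling time ≈ 4τ = 4 × 41.63 = 166.52 s.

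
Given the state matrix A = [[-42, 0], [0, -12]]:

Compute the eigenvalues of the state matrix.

For diagonal matrix, eigenvalues are diagonal entries: λ₁ = -42, λ₂ = -12.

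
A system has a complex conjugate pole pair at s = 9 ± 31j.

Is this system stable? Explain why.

Real part of poles is 9 (> 0, right half-plane). Unstable.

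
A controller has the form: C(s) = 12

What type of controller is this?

This is a Proportional (P) controller.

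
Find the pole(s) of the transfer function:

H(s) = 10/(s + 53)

Pole is where denominator = 0: s + 53 = 0, so s = -53.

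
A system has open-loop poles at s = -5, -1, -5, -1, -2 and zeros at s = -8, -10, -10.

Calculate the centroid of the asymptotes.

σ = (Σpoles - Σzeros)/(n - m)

σ = (Σpoles - Σzeros)/(n - m) = (-14 - (-28))/(5 - 3) = 14/2 = 7.0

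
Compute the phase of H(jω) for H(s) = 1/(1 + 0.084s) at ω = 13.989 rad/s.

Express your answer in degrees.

Phase = -arctan(ωτ) = -arctan(13.989 × 0.084) = -49.6°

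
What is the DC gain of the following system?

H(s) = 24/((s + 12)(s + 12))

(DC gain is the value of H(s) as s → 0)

DC gain = H(0) = 24/(12 × 12) = 24/144 = 0.1667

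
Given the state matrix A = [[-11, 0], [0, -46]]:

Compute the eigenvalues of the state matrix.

For diagonal matrix, eigenvalues are diagonal entries: λ₁ = -11, λ₂ = -46.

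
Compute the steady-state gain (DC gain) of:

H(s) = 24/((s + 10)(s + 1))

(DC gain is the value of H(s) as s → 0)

DC gain = H(0) = 24/(10 × 1) = 24/10 = 2.4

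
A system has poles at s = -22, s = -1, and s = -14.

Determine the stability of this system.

All poles are in the left half-plane. System is stable.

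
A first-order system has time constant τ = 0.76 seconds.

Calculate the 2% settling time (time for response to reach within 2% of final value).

For first-order system, 2% settling time ≈ 4τ = 4 × 0.76 = 3.04 s.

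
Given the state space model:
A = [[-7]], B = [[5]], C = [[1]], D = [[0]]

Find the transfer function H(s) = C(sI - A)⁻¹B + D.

(sI - A)⁻¹ = 1/(s + 7). H(s) = 1 × 5/(s + 7) + 0 = 5/(s + 7).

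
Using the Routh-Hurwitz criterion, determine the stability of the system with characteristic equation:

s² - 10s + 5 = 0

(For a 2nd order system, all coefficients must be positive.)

Coefficients: 1, -10, 5. b=-10 not positive, so system is unstable.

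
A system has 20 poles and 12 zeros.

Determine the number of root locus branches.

Root locus has n branches where n = number of poles = 20.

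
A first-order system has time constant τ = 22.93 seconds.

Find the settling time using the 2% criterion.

For first-order system, 2% settling time ≈ 4τ = 4 × 22.93 = 91.72 s.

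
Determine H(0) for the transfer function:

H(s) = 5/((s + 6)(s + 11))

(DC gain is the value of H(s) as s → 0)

DC gain = H(0) = 5/(6 × 11) = 5/66 = 0.0758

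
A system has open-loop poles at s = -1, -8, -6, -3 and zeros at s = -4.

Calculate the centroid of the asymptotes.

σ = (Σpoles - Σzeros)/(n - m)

σ = (Σpoles - Σzeros)/(n - m) = (-18 - (-4))/(4 - 1) = -14/3 = -4.67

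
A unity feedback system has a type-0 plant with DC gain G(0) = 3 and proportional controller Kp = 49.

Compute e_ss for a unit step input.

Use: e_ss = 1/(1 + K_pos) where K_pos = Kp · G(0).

K_pos = Kp · G(0) = 49 × 3 = 147. e_ss = 1/(1 + 147) = 0.0068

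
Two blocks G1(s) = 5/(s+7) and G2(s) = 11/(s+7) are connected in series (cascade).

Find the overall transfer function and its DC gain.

Series: multiply transfer functions. G_eq = 5/(s+7) × 11/(s+7) = 55/((s+7)(s+7)). DC gain = 55/(7×7) = 1.1224.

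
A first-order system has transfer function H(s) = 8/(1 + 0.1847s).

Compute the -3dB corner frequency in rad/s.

Corner frequency = 1/τ = 1/0.1847 = 5.414 rad/s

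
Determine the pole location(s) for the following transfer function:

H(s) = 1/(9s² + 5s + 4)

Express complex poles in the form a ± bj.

Discriminant = 5² - 4×9×4 = 25 - 144 = -119 < 0, so the poles are a complex conjugate pair s = (-5 ± j√119)/(2×9). Real part = -5/(2×9) = -5/18 ≈ -0.2778; imaginary part = ±√119/(2×9) ≈ 0.6060. Poles: s = -0.2778 ± 0.6060j.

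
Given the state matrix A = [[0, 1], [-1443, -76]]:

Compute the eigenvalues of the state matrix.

det(A - λI) = λ² - (-76)λ + 1443 = (λ - (-39))(λ - (-37)). Eigenvalues: -39, -37.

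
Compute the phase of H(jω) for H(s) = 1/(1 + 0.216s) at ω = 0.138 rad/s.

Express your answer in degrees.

Phase = -arctan(ωτ) = -arctan(0.138 × 0.216) = -1.7°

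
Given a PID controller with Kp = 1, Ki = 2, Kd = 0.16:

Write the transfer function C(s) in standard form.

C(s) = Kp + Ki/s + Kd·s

Substituting values: C(s) = 1 + 2/s + 0.16s = (0.16s² + s + 2)/s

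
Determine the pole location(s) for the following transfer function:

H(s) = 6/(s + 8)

Pole is where denominator = 0: s + 8 = 0, so s = -8.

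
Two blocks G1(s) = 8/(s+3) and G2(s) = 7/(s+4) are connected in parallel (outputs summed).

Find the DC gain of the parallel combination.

Parallel: G_eq = G1 + G2. DC gain = G1(0) + G2(0) = 8/3 + 7/4 = 2.6667 + 1.75 = 4.4167.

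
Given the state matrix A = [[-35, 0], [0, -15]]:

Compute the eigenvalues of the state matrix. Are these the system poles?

For diagonal matrix, eigenvalues are diagonal entries: λ₁ = -35, λ₂ = -15. Eigenvalues of A = system poles.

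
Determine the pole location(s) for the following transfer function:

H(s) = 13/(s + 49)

Pole is where denominator = 0: s + 49 = 0, so s = -49.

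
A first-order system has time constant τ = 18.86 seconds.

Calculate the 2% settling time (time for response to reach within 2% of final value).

For first-order system, 2% settling time ≈ 4τ = 4 × 18.86 = 75.44 s.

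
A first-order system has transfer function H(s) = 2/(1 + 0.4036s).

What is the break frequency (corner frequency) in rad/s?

Corner frequency = 1/τ = 1/0.4036 = 2.478 rad/s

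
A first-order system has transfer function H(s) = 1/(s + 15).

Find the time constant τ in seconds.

For H(s) = 1/(s + 1/τ), the pole is at -1/τ = -15, so τ = 1/15 = 0.0667 s.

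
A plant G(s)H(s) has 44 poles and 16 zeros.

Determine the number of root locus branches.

Root locus has n branches where n = number of poles = 44.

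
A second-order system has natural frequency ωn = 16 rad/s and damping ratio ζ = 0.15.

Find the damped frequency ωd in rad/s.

ωd = ωn√(1 - ζ²) = 16√(1 - 0.15²) = 15.82 rad/s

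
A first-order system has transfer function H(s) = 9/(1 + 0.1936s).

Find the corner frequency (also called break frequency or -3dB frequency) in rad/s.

Corner frequency = 1/τ = 1/0.1936 = 5.165 rad/s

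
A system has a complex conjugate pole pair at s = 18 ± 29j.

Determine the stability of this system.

Real part of poles is 18 (> 0, right half-plane). Unstable.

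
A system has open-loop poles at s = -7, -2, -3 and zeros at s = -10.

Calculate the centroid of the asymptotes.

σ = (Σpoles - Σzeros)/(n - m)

σ = (Σpoles - Σzeros)/(n - m) = (-12 - (-10))/(3 - 1) = -2/2 = -1.0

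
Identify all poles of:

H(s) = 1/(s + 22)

Pole is where denominator = 0: s + 22 = 0, so s = -22.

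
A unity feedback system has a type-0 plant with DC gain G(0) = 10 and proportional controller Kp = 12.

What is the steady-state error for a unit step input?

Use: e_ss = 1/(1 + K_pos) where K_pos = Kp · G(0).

K_pos = Kp · G(0) = 12 × 10 = 120. e_ss = 1/(1 + 120) = 0.0083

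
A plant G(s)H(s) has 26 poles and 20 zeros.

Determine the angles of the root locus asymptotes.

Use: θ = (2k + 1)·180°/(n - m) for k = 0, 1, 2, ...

n - m = 26 - 20 = 6. Angles: θk = (2k + 1)·180°/6 = 30°, 90°, 150°, 210°, 270°, 330°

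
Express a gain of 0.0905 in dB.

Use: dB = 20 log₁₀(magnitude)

dB = 20 log₁₀(0.0905) = -20.9 dB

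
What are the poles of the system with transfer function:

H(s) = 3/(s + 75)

Pole is where denominator = 0: s + 75 = 0, so s = -75.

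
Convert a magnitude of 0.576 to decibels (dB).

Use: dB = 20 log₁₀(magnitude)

dB = 20 log₁₀(0.576) = -4.8 dB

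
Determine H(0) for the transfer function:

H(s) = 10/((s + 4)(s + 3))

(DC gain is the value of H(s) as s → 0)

DC gain = H(0) = 10/(4 × 3) = 10/12 = 0.8333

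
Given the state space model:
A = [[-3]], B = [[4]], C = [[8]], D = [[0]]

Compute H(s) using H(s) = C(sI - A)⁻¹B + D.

(sI - A)⁻¹ = 1/(s + 3). H(s) = 8 × 4/(s + 3) + 0 = 32/(s + 3).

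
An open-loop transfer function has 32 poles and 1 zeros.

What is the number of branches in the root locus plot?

Root locus has n branches where n = number of poles = 32.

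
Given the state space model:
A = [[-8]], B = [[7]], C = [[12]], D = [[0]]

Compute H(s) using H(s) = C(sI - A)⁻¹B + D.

(sI - A)⁻¹ = 1/(s + 8). H(s) = 12 × 7/(s + 8) + 0 = 84/(s + 8).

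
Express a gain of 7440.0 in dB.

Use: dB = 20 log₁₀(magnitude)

dB = 20 log₁₀(7440.0) = 77.4 dB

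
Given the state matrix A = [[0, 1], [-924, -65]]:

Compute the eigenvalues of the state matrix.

det(A - λI) = λ² - (-65)λ + 924 = (λ - (-44))(λ - (-21)). Eigenvalues: -44, -21.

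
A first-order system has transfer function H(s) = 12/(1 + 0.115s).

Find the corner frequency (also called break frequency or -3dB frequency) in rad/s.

Corner frequency = 1/τ = 1/0.115 = 8.696 rad/s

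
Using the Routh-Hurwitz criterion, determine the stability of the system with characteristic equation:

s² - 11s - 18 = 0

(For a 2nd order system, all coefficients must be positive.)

Coefficients: 1, -11, -18. b=-11, c=-18 not positive, so system is unstable.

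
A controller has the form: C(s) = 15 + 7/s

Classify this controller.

This is a Proportional-Integral (PI) controller.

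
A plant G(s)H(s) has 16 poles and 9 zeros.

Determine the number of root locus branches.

Root locus has n branches where n = number of poles = 16.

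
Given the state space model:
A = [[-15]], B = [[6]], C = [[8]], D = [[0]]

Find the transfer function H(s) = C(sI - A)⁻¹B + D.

(sI - A)⁻¹ = 1/(s + 15). H(s) = 8 × 6/(s + 15) + 0 = 48/(s + 15).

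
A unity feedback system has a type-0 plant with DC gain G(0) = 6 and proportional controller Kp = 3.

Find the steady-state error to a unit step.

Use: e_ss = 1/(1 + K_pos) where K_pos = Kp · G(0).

K_pos = Kp · G(0) = 3 × 6 = 18. e_ss = 1/(1 + 18) = 0.0526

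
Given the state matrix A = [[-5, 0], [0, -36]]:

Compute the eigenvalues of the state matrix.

For diagonal matrix, eigenvalues are diagonal entries: λ₁ = -5, λ₂ = -36.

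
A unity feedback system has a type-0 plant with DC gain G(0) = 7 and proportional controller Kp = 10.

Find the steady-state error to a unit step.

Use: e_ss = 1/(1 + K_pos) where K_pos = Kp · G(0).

K_pos = Kp · G(0) = 10 × 7 = 70. e_ss = 1/(1 + 70) = 0.0141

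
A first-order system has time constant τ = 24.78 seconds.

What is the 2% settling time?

For first-order system, 2% settling time ≈ 4τ = 4 × 24.78 = 99.12 s.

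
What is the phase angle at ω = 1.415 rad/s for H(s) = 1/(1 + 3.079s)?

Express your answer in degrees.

Phase = -arctan(ωτ) = -arctan(1.415 × 3.079) = -77.1°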